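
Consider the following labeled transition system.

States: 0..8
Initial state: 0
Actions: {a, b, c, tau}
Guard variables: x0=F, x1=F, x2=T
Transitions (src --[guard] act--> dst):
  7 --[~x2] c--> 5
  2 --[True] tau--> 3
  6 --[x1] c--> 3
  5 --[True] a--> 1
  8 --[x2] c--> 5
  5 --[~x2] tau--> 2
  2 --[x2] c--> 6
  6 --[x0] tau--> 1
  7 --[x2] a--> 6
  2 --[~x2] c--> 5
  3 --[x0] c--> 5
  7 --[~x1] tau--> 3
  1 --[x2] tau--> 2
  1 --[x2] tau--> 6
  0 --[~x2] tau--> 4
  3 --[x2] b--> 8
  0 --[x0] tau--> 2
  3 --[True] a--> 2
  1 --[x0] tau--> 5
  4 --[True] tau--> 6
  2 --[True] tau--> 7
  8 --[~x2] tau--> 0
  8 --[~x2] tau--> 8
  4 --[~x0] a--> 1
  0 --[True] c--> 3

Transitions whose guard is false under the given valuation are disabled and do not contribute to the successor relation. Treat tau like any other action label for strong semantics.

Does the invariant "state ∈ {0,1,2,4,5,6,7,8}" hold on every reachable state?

Inv-set: {0,1,2,4,5,6,7,8}
Reach set: {0,1,2,3,5,6,7,8}
  0: ✓
  1: ✓
  2: ✓
  3: outside
  5: ✓
  6: ✓
  7: ✓
  8: ✓
witness against invariant: c → 3

Answer: INVARIANT VIOLATED at state 3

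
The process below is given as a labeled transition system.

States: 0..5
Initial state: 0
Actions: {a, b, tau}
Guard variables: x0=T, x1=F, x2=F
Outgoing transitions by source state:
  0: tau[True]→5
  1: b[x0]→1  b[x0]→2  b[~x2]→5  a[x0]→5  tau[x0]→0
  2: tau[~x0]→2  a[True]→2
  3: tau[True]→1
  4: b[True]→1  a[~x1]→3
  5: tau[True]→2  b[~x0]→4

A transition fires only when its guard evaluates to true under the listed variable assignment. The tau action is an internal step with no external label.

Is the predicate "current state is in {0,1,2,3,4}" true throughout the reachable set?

Answer: INVARIANT VIOLATED at state 5

Analysis:
Allowed set {0,1,2,3,4}
R = {0,2,5}
  0: safe
  2: safe
  5: outside
reach 5 via tau — violates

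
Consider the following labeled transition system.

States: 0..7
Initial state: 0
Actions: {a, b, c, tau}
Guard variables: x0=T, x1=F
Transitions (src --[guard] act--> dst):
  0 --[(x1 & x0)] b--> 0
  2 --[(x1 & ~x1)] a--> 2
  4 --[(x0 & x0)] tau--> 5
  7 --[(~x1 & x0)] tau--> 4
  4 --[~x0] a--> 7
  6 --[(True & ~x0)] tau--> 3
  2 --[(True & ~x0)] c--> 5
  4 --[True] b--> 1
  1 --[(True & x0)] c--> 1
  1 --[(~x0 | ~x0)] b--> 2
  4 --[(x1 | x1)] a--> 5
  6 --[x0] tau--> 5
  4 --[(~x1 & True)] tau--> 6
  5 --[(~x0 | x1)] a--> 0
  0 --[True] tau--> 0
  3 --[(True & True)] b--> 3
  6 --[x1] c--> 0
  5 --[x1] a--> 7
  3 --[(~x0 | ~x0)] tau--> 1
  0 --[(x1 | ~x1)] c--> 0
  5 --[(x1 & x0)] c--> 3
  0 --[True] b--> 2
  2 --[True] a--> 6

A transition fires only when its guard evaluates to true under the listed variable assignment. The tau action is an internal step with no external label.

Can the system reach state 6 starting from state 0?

Answer: REACHABLE

Working:
After dropping false guards: 11 live edges.
Layer 0: {0}
Layer 1: {2}  cumulative {0,2}
Layer 2: {6}  cumulative {0,2,6}
Layer 3: {5}  cumulative {0,2,5,6}
Reachable = {0,2,5,6}
Path to 6: b·a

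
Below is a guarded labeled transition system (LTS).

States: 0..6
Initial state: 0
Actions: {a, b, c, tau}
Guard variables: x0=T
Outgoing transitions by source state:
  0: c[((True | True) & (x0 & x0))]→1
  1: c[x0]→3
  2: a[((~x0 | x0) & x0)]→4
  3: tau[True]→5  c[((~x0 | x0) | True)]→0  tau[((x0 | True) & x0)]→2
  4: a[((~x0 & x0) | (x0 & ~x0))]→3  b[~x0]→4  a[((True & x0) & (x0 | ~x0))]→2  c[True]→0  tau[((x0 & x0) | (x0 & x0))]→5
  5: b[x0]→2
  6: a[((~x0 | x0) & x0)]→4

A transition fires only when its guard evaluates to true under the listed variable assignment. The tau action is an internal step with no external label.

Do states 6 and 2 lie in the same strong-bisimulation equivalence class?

Bisimulation quotient by refinement:
  π0 = {{0,1,2,3,4,5,6}}
  π1 = {{0,1},{2,6},{3},{4},{5}}
  π2 = {{0},{1},{2,6},{3},{4},{5}}
Fixed point at round 3; 6 class(es).
class of 6: {2,6}; class of 2: {2,6}

Answer: BISIMILAR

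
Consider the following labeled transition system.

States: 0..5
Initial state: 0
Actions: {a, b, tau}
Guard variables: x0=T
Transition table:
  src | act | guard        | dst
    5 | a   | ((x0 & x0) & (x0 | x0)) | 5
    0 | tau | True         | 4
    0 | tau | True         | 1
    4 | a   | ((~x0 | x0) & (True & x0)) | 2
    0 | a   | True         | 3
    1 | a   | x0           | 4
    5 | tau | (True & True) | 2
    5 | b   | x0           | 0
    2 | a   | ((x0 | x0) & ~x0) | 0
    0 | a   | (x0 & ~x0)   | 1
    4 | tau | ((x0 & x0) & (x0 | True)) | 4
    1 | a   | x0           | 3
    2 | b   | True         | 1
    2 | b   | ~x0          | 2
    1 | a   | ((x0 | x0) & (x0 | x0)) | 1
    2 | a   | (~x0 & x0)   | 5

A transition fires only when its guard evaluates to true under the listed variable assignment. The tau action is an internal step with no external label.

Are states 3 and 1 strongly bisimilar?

Answer: NOT BISIMILAR

Trace:
Compute ~ classes (split until stable):
  P[0] = {{0,1,2,3,4,5}}
  P[1] = {{0,4},{1},{2},{3},{5}}
  P[2] = {{0},{1},{2},{3},{4},{5}}
stable after 3 split(s): 6 block(s)
class of 3: {3}; class of 1: {1}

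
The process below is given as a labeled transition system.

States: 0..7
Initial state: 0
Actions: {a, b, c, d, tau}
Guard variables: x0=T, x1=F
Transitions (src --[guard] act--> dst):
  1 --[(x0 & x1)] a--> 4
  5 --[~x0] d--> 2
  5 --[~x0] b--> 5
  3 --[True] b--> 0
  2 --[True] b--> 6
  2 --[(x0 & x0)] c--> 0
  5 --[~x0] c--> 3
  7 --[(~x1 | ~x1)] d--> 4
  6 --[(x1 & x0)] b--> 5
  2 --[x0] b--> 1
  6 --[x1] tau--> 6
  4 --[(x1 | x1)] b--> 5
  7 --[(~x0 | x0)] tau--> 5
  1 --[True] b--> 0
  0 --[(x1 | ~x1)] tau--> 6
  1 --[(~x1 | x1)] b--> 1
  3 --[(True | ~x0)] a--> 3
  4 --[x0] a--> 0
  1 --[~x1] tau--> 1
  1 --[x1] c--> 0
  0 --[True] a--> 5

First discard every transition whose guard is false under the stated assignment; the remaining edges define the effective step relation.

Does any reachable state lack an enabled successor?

Answer: DEADLOCK at state 5

Analysis:
Reach set: {0,5,6}
  0: a→5  tau→6  [2 exit(s)]
  5: ∅  [STUCK]
  6: ∅  [STUCK]
witness 5: a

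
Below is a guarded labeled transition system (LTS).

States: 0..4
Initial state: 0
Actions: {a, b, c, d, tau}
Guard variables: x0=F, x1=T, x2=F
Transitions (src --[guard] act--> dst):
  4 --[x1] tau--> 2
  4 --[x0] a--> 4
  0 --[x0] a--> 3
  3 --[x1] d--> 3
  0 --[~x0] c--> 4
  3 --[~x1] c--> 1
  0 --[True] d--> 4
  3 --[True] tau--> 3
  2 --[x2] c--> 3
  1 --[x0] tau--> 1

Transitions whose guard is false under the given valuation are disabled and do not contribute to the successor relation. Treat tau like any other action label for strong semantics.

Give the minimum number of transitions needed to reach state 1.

Answer: UNREACHABLE

Trace:
BFS to 1:
  L0 = {0}
  L1 = {4}
  L2 = {2}
1 never appears.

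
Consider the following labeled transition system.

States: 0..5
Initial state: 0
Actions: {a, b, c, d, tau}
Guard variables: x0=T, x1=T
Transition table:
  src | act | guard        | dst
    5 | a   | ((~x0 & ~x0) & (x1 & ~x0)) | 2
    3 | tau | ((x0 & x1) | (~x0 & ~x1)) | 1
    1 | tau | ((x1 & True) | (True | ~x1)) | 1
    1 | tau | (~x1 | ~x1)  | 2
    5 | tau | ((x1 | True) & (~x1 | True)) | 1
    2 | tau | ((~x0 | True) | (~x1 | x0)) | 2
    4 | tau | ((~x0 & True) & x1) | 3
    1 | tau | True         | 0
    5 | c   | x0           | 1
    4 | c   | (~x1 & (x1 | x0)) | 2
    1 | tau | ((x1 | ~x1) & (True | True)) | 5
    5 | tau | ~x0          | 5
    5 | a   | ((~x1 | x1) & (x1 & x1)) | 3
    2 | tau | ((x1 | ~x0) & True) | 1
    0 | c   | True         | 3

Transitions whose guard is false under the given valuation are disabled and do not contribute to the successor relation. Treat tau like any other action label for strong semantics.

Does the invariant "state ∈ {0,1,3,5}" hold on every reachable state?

Answer: INVARIANT HOLDS

Working:
Allowed set {0,1,3,5}
Reachable = {0,1,3,5}
  0: ok
  1: ok
  3: ok
  5: ok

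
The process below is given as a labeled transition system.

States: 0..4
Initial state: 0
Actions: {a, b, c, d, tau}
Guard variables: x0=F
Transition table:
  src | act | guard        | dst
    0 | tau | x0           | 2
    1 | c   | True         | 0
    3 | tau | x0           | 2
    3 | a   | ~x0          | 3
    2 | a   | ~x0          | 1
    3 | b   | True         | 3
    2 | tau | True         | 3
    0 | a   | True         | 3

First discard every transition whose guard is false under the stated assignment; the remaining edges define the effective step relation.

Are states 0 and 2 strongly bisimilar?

Answer: NOT BISIMILAR

Analysis:
Refine partition for ~:
  P[0] = {{0,1,2,3,4}}
  P[1] = {{0},{1},{2},{3},{4}}
Fixed point at round 2; 5 class(es).
class of 0: {0}; class of 2: {2}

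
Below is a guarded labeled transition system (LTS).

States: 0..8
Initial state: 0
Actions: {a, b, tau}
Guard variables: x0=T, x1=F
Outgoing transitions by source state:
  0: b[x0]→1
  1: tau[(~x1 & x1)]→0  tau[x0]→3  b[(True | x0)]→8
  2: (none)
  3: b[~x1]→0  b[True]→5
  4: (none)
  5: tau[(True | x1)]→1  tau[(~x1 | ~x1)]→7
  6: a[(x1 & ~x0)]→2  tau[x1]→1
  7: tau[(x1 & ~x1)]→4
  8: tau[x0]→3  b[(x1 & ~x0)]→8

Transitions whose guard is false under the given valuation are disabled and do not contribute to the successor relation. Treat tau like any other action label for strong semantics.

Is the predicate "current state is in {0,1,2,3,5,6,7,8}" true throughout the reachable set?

Inv-set: {0,1,2,3,5,6,7,8}
Reachable = {0,1,3,5,7,8}
  0: ok
  1: ok
  3: ok
  5: ok
  7: ok
  8: ok

Answer: INVARIANT HOLDS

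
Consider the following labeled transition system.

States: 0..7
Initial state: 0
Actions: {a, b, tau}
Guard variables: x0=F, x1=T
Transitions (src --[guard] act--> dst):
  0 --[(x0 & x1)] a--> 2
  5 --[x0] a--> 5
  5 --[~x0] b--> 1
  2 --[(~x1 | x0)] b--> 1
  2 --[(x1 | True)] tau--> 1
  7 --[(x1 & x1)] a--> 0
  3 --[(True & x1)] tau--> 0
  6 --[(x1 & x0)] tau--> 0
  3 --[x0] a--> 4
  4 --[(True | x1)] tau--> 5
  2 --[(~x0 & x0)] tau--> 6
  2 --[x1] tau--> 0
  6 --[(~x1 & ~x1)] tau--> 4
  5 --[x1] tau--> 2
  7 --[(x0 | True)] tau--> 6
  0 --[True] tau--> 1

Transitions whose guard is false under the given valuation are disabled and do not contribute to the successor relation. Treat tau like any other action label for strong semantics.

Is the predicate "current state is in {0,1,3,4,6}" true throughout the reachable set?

Safe = {0,1,3,4,6}
R = {0,1}
  0: ok
  1: ok

Answer: INVARIANT HOLDS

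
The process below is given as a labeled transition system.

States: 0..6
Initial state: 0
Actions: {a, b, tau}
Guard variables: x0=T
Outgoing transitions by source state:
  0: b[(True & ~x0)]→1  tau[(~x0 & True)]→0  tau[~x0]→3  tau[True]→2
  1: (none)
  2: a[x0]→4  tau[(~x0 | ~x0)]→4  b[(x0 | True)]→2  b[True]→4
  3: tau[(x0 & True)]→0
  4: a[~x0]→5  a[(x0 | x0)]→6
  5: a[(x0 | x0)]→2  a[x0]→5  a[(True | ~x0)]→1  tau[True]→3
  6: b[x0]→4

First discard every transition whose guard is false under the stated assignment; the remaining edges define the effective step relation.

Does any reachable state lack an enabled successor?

R = {0,2,4,6}
  0: tau→2  [1 exit(s)]
  2: a→4  b→2  b→4  [3 exit(s)]
  4: a→6  [1 exit(s)]
  6: b→4  [1 exit(s)]

Answer: DEADLOCK-FREE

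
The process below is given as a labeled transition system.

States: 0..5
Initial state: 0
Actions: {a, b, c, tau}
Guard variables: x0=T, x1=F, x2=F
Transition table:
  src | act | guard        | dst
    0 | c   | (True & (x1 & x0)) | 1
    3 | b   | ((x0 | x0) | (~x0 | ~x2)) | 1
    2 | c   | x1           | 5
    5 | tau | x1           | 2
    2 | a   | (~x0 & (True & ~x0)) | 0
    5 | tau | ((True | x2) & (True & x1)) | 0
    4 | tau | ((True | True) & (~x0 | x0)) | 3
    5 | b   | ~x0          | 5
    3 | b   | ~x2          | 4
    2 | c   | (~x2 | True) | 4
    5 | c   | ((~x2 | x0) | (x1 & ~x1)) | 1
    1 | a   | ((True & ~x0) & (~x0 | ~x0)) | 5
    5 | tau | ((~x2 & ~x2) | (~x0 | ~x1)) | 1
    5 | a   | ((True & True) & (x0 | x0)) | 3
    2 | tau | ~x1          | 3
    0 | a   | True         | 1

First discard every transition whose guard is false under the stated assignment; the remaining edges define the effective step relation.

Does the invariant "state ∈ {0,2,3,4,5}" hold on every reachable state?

Answer: INVARIANT VIOLATED at state 1

Analysis:
Safe = {0,2,3,4,5}
Reach set: {0,1}
  0: ✓
  1: ✗ unsafe
witness against invariant: a → 1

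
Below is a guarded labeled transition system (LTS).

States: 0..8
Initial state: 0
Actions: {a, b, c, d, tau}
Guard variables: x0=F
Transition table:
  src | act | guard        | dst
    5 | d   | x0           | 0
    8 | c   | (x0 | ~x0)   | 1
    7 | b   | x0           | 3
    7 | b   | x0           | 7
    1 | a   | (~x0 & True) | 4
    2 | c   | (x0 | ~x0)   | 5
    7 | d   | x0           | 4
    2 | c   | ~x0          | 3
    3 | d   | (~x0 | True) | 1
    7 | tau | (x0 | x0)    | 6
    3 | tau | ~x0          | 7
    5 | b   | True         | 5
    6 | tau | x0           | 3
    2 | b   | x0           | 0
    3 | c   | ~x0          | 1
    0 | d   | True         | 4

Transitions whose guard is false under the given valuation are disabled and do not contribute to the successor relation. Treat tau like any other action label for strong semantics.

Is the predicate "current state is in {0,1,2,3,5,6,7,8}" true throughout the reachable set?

Allowed set {0,1,2,3,5,6,7,8}
Reach set: {0,4}
  0: ok
  4: VIOLATES
reach 4 via d — violates

Answer: INVARIANT VIOLATED at state 4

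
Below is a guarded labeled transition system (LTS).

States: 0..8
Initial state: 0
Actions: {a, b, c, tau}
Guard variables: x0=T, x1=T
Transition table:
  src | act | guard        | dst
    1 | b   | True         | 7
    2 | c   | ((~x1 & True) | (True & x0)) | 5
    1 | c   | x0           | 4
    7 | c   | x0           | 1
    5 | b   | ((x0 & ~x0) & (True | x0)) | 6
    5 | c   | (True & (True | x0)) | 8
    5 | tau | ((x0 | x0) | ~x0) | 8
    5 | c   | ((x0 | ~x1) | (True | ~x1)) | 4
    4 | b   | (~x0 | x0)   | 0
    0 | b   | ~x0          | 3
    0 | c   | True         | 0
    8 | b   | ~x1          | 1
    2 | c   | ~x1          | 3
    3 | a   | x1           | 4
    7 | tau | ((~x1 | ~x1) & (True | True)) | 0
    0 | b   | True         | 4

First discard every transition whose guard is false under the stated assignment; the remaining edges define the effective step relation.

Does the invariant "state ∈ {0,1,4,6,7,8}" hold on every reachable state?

Answer: INVARIANT HOLDS

Working:
Allowed set {0,1,4,6,7,8}
R = {0,4}
  0: safe
  4: safe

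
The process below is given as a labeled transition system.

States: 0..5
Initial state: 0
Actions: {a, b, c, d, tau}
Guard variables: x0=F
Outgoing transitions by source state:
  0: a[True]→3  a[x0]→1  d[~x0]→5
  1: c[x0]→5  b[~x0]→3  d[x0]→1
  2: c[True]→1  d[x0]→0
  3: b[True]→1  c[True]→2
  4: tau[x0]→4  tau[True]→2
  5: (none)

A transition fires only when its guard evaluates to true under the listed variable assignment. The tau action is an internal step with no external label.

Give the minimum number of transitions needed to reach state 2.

Answer: 2

Working:
BFS to 2:
  L0 = {0}
  L1 = {3,5}
  L2 = {1,2}
depth(2)=2, e.g. a·c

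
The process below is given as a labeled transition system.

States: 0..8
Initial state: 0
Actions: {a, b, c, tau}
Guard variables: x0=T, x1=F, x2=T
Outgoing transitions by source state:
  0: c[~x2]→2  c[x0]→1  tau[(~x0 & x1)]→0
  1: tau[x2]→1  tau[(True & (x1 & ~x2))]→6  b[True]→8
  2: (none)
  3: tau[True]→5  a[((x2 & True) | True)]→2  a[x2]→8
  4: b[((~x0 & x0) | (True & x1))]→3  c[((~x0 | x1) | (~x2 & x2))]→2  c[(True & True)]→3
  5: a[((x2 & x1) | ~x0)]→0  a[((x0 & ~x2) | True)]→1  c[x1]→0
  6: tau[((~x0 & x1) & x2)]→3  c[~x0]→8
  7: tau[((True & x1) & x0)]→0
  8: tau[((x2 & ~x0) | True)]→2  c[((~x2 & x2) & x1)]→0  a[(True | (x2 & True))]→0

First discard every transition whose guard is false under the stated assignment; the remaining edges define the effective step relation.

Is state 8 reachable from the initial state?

Answer: REACHABLE

Analysis:
10 transition(s) survive guard evaluation.
depth 0: {0}
depth 1: {1}  total {0,1}
depth 2: {8}  total {0,1,8}
depth 3: {2}  total {0,1,2,8}
R = {0,1,2,8}
trace reaching 8: c·b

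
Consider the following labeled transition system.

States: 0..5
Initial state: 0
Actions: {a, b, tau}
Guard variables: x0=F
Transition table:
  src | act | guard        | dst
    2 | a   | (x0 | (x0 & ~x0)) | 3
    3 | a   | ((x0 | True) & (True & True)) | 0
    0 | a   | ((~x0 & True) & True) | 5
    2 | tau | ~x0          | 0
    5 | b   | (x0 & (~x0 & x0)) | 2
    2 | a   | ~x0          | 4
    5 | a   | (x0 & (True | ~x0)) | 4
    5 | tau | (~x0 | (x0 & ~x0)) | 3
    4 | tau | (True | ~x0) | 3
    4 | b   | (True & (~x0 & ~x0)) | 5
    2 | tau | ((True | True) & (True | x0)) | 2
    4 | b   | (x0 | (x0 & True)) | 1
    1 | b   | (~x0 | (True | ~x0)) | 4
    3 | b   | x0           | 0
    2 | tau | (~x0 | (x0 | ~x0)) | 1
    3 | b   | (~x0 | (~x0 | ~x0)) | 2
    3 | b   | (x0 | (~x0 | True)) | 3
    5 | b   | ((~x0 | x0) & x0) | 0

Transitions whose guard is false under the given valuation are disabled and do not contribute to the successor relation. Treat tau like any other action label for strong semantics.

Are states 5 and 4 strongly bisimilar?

Answer: NOT BISIMILAR

Analysis:
Bisimulation quotient by refinement:
  π0 = {{0,1,2,3,4,5}}
  π1 = {{0},{1},{2},{3},{4},{5}}
6 equivalence class(es) (converged in 2)
class of 5: {5}; class of 4: {4}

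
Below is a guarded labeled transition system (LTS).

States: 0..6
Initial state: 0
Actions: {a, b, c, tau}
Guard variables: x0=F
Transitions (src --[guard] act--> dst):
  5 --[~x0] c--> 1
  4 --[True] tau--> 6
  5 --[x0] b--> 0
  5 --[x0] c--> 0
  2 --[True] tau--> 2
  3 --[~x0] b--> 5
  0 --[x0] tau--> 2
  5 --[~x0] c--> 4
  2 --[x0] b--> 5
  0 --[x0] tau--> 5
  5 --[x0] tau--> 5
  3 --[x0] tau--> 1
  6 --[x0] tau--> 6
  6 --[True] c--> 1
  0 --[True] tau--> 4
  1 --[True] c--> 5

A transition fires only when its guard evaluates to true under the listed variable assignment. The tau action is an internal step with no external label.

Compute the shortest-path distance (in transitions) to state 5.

Breadth-first toward 5:
  depth 0: {0}
  depth 1: {4}
  depth 2: {6}
  depth 3: {1}
  depth 4: {5}
5 enters at depth 4; path tau·tau·c·c

Answer: 4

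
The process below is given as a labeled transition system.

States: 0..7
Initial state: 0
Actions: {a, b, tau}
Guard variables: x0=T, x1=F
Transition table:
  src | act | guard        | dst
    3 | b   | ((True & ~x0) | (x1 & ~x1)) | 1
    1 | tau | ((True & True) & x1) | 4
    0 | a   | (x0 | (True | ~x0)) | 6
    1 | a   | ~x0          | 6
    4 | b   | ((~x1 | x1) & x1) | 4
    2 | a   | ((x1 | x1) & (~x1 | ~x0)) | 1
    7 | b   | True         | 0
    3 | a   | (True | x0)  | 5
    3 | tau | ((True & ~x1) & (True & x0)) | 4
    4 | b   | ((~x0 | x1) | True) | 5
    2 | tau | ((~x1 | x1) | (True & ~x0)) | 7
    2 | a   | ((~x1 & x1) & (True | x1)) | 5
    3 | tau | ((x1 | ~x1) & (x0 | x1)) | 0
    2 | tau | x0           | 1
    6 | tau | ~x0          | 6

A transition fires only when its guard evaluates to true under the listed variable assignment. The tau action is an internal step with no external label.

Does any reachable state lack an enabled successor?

Reach set: {0,6}
  0: a→6  [deg 1]
  6: ∅  [deadlock]
witness 6: a

Answer: DEADLOCK at state 6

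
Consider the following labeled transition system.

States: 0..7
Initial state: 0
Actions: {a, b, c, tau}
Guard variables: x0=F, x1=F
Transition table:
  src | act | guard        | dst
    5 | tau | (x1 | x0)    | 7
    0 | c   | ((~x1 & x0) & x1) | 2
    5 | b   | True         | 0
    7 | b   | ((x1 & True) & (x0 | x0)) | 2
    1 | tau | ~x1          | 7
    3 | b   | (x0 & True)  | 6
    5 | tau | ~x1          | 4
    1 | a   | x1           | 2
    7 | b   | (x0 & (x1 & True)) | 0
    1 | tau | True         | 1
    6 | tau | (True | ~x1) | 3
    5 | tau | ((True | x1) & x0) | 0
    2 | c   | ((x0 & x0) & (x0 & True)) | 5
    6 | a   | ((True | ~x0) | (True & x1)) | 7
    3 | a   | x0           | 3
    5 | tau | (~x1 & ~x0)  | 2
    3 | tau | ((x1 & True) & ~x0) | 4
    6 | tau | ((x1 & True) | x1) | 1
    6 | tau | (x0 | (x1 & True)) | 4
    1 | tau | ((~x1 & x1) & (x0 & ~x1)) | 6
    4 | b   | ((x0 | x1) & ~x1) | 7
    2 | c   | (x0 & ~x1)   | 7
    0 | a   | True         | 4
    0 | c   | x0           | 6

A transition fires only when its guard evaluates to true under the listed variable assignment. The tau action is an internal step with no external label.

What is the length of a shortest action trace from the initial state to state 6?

Answer: UNREACHABLE

Working:
BFS to 6:
  L0 = {0}
  L1 = {4}
6 never appears.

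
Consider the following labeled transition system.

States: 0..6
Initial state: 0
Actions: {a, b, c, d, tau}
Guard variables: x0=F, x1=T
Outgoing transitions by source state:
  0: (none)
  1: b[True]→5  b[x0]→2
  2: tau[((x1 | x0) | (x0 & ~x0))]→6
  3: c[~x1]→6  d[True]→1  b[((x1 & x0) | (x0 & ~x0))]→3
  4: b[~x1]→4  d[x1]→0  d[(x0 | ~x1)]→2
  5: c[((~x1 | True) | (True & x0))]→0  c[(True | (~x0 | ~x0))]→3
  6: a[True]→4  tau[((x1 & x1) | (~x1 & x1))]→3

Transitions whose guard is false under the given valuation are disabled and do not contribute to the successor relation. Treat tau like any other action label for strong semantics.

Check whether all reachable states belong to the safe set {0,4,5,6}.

Answer: INVARIANT HOLDS

Working:
Safe = {0,4,5,6}
R = {0}
  0: ok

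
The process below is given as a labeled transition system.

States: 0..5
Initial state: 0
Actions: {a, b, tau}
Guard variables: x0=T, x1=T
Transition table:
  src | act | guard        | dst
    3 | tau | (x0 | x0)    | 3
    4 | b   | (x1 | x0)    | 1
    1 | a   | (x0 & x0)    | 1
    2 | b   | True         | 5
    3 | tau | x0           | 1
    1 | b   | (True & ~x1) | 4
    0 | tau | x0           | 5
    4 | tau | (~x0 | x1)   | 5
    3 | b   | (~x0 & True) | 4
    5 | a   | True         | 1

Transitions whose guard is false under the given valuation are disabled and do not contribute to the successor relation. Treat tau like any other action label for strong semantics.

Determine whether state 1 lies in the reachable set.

Answer: REACHABLE

Working:
After dropping false guards: 8 live edges.
L0 = {0}
L1 = {5}  cumulative {0,5}
L2 = {1}  cumulative {0,1,5}
R = {0,1,5}
Path to 1: tau·a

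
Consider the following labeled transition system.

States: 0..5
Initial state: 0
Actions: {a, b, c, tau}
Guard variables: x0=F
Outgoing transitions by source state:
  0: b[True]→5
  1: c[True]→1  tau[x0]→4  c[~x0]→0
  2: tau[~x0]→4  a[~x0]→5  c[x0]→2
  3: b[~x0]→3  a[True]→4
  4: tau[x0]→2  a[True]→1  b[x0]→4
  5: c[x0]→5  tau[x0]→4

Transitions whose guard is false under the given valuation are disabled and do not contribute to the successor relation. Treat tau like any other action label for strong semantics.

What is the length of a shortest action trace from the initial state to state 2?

Answer: UNREACHABLE

Analysis:
Layered search for 2:
  Layer 0: {0}
  Layer 1: {5}
2 never appears.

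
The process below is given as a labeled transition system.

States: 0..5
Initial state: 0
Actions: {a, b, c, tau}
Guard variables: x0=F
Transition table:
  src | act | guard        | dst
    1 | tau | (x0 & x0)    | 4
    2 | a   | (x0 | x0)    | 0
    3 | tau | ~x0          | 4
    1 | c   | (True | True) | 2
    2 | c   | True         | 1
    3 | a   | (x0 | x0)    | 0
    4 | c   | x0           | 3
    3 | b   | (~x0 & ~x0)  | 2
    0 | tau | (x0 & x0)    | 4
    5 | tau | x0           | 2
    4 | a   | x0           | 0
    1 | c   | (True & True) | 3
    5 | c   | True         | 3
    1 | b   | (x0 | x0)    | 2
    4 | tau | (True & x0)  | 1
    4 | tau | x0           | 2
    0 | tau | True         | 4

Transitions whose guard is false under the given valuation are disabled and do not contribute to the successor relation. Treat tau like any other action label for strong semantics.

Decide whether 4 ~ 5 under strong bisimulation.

Answer: NOT BISIMILAR

Analysis:
Refine partition for ~:
  P[0] = {{0,1,2,3,4,5}}
  P[1] = {{0},{1,2,5},{3},{4}}
  P[2] = {{0},{1},{2},{3},{4},{5}}
Fixed point at round 3; 6 class(es).
4∈{4}, 5∈{5}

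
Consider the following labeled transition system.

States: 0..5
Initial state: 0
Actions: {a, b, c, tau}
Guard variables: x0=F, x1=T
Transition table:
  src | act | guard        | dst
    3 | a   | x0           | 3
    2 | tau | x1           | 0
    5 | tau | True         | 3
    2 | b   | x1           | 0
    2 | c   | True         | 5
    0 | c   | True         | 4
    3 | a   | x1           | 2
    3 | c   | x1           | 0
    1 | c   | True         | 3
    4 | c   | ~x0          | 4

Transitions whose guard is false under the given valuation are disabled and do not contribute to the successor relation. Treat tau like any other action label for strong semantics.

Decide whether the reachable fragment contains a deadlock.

R = {0,4}
  0: c→4  [deg 1]
  4: c→4  [deg 1]

Answer: DEADLOCK-FREE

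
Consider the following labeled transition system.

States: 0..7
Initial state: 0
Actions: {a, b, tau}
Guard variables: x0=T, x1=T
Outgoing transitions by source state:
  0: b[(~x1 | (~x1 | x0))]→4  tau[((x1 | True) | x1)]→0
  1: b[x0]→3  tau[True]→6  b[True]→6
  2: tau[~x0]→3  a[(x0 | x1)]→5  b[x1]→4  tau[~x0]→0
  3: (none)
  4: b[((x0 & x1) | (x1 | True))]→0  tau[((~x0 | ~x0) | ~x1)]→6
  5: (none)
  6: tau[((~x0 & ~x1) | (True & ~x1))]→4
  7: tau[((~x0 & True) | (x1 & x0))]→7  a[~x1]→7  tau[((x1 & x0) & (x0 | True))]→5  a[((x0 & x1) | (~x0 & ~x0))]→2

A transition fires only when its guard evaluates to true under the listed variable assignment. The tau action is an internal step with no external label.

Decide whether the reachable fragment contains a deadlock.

Reachable = {0,4}
  0: b→4  tau→0  [deg 2]
  4: b→0  [deg 1]

Answer: DEADLOCK-FREE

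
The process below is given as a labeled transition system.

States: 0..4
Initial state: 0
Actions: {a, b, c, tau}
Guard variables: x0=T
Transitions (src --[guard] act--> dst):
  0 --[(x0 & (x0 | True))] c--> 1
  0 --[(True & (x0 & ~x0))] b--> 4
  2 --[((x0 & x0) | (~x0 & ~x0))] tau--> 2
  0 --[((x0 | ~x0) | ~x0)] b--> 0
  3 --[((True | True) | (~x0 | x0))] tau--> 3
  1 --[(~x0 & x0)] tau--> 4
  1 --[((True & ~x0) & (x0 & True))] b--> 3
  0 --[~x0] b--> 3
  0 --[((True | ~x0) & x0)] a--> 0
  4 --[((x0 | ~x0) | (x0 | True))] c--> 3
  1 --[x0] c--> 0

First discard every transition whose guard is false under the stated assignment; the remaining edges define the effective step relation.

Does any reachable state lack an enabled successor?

Answer: DEADLOCK-FREE

Analysis:
Reachable = {0,1}
  0: a→0  b→0  c→1  [3 exit(s)]
  1: c→0  [1 exit(s)]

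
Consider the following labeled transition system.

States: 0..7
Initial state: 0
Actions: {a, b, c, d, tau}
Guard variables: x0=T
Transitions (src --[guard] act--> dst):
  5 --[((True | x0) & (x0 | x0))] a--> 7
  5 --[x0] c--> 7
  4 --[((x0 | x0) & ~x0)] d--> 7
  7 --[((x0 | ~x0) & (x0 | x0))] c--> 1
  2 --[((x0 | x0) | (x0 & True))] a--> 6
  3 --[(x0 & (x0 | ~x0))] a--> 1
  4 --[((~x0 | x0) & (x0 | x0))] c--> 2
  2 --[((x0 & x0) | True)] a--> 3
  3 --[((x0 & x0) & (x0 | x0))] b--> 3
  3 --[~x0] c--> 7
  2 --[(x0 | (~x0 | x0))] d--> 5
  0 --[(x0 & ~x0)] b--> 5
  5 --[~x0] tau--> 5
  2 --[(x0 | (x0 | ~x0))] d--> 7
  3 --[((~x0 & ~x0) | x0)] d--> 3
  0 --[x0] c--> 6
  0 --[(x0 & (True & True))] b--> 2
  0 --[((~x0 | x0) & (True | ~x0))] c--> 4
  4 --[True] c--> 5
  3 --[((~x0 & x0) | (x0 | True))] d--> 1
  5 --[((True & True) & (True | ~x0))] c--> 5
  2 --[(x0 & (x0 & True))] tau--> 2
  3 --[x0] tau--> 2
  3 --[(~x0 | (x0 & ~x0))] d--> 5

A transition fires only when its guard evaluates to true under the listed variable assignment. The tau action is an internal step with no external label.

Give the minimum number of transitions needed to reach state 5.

Answer: 2

Trace:
BFS to 5:
  L0 = {0}
  L1 = {2,4,6}
  L2 = {3,5,7}
first hit 5 at d=2 via b·d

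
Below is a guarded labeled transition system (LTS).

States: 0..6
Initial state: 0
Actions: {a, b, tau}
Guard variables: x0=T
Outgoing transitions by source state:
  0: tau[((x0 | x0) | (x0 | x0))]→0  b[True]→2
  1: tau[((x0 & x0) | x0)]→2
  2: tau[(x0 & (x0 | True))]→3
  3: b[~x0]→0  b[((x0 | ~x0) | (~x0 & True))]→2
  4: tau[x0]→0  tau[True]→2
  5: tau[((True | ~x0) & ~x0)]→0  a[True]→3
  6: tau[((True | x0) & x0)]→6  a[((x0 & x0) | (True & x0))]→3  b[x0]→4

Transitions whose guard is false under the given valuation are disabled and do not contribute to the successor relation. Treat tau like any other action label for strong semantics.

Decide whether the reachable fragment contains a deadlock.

Answer: DEADLOCK-FREE

Working:
R = {0,2,3}
  0: b→2  tau→0  [2 out]
  2: tau→3  [1 out]
  3: b→2  [1 out]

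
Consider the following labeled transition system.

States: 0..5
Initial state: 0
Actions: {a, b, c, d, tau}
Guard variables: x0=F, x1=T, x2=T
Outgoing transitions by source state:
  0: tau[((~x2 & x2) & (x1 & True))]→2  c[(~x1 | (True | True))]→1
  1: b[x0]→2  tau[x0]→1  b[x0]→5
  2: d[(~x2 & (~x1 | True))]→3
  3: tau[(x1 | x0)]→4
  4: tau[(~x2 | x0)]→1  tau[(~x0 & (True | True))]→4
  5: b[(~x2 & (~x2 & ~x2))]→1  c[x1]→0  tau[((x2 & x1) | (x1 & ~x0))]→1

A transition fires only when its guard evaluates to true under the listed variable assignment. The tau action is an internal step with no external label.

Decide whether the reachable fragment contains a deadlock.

Reachable = {0,1}
  0: c→1  [1 exit(s)]
  1: ∅  [STUCK]
Path to 1: c

Answer: DEADLOCK at state 1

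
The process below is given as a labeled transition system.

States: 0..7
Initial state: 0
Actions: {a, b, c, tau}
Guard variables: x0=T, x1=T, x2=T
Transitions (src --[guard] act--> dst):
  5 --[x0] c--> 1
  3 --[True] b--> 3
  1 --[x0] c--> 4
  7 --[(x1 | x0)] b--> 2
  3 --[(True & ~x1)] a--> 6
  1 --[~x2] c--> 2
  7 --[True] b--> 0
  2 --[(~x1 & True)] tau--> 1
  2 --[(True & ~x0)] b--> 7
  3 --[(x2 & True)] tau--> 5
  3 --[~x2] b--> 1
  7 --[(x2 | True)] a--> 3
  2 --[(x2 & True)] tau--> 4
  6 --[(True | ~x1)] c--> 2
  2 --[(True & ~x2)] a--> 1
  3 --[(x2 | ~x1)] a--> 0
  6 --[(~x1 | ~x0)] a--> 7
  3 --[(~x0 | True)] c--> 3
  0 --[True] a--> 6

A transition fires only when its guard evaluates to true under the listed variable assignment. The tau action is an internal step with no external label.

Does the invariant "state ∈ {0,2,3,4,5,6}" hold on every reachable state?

Inv-set: {0,2,3,4,5,6}
Reach set: {0,2,4,6}
  0: ✓
  2: ✓
  4: ✓
  6: ✓

Answer: INVARIANT HOLDS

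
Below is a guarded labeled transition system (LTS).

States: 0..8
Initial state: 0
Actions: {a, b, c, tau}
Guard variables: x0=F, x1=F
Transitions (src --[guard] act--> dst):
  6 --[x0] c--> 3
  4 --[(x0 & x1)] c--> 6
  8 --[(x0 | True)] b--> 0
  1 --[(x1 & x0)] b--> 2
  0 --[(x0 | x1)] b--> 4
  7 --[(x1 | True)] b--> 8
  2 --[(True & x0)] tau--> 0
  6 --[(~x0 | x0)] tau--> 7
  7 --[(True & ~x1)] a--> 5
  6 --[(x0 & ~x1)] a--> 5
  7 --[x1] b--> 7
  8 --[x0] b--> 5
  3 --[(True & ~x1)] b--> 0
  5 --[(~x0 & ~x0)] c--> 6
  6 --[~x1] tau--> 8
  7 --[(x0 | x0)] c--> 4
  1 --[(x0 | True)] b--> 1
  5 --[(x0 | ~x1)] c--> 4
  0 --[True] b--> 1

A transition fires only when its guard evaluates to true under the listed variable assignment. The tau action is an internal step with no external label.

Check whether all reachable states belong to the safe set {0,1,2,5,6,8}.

Allowed set {0,1,2,5,6,8}
R = {0,1}
  0: ok
  1: ok

Answer: INVARIANT HOLDS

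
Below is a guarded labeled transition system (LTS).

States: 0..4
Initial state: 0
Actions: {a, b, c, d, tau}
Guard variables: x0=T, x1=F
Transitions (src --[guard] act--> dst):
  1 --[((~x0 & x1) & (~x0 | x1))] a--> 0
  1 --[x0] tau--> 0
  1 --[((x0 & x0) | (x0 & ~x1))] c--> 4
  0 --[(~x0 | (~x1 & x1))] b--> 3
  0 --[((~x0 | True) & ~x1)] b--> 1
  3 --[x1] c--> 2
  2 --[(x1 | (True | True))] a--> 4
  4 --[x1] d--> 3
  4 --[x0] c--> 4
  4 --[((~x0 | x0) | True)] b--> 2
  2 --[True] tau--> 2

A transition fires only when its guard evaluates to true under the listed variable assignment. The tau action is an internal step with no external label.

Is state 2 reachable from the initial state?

Guard filter leaves 7 enabled edge(s).
L0 = {0}
L1 = {1}  now seen {0,1}
L2 = {4}  now seen {0,1,4}
L3 = {2}  now seen {0,1,2,4}
Reach set: {0,1,2,4}
trace reaching 2: b·c·b

Answer: REACHABLE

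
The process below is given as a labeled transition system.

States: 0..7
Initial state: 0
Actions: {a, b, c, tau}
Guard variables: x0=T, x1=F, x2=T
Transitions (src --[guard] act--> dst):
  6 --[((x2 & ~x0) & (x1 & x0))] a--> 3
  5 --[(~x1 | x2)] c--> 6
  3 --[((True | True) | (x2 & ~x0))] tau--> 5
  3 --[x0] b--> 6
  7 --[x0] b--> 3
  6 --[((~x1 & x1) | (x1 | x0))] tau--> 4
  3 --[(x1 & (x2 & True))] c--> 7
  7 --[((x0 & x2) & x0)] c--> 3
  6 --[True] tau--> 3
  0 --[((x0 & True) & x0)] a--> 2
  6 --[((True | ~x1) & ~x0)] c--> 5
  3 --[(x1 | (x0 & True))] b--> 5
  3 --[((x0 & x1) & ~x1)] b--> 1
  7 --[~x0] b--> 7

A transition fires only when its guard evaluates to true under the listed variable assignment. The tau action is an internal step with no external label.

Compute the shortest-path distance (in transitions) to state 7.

BFS to 7:
  depth 0: {0}
  depth 1: {2}
7 never appears.

Answer: UNREACHABLE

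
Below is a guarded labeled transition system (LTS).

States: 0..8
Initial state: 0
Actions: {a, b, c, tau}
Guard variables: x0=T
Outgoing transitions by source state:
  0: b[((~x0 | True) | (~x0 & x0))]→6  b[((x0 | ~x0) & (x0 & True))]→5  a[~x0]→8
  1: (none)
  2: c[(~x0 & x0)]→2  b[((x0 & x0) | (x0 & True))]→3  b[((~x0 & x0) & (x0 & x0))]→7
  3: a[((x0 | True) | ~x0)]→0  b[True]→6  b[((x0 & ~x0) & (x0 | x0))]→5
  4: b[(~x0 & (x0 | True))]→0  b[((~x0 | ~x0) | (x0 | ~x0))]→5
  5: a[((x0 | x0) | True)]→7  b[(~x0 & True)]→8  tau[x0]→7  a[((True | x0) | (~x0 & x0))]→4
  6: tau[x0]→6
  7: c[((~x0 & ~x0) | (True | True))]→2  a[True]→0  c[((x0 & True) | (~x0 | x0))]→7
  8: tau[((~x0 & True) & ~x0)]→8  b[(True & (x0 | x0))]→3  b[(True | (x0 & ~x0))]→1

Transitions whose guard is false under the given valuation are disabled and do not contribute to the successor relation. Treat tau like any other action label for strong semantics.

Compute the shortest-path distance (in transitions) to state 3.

BFS to 3:
  L0 = {0}
  L1 = {5,6}
  L2 = {4,7}
  L3 = {2}
  L4 = {3}
depth(3)=4, e.g. b·a·c·b

Answer: 4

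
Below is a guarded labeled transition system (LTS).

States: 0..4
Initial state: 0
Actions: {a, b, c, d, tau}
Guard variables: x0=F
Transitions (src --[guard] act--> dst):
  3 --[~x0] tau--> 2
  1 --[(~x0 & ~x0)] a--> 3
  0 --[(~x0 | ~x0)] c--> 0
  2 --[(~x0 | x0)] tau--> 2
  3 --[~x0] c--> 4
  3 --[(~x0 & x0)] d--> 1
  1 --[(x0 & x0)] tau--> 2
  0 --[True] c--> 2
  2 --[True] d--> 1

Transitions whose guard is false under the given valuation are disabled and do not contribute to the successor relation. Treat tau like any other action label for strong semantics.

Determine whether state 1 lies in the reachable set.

Answer: REACHABLE

Trace:
After dropping false guards: 7 live edges.
L0 = {0}
L1 = {2}  total {0,2}
L2 = {1}  total {0,1,2}
L3 = {3}  total {0,1,2,3}
L4 = {4}  total {0,1,2,3,4}
R = {0,1,2,3,4}
trace reaching 1: c·d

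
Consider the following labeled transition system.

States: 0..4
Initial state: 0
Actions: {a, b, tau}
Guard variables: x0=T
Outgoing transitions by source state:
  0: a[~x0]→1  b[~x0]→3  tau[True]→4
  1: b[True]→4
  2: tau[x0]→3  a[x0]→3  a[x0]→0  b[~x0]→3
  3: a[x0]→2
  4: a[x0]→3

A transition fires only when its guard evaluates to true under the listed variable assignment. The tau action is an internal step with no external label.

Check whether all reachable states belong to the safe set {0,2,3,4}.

Inv-set: {0,2,3,4}
R = {0,2,3,4}
  0: safe
  2: safe
  3: safe
  4: safe

Answer: INVARIANT HOLDS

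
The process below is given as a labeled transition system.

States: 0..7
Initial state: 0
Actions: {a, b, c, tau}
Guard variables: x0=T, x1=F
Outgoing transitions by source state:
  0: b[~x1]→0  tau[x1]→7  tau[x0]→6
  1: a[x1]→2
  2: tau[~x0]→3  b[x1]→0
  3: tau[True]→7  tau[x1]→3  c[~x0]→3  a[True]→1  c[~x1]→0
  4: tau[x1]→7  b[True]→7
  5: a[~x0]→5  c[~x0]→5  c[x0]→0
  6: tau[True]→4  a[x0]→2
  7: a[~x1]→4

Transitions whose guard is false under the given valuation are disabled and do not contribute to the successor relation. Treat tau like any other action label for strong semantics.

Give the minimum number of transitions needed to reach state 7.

Answer: 3

Trace:
Layered search for 7:
  L0 = {0}
  L1 = {6}
  L2 = {2,4}
  L3 = {7}
7 enters at depth 3; path tau·tau·b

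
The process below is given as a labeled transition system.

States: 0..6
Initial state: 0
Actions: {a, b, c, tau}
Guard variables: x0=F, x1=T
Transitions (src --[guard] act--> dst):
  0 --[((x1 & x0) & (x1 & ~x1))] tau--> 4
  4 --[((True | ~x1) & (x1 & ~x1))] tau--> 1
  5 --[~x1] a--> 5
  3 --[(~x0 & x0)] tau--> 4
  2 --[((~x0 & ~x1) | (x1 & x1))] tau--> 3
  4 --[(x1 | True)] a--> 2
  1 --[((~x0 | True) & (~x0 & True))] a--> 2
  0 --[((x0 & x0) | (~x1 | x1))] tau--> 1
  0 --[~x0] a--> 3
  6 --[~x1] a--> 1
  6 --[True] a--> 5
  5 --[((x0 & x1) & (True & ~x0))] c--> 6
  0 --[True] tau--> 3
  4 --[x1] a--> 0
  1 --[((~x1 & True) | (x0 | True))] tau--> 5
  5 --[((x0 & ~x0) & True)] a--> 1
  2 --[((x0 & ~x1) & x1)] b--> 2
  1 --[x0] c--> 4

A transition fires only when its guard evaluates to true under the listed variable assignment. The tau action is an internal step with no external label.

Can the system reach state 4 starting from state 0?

Answer: UNREACHABLE

Working:
After dropping false guards: 9 live edges.
depth 0: {0}
depth 1: {1,3}  total {0,1,3}
depth 2: {2,5}  total {0,1,2,3,5}
Reach set: {0,1,2,3,5}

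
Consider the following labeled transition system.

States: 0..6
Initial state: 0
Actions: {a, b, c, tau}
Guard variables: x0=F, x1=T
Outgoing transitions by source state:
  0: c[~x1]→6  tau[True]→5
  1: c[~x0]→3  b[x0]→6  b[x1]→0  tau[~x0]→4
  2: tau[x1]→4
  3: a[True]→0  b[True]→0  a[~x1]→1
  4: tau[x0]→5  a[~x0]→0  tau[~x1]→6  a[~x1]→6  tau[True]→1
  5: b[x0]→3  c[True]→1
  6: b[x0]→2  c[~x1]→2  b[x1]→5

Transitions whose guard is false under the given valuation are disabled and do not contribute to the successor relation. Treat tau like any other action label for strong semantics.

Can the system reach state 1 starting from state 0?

Answer: REACHABLE

Working:
11 transition(s) survive guard evaluation.
L0 = {0}
L1 = {5}  cumulative {0,5}
L2 = {1}  cumulative {0,1,5}
L3 = {3,4}  cumulative {0,1,3,4,5}
R = {0,1,3,4,5}
trace reaching 1: tau·c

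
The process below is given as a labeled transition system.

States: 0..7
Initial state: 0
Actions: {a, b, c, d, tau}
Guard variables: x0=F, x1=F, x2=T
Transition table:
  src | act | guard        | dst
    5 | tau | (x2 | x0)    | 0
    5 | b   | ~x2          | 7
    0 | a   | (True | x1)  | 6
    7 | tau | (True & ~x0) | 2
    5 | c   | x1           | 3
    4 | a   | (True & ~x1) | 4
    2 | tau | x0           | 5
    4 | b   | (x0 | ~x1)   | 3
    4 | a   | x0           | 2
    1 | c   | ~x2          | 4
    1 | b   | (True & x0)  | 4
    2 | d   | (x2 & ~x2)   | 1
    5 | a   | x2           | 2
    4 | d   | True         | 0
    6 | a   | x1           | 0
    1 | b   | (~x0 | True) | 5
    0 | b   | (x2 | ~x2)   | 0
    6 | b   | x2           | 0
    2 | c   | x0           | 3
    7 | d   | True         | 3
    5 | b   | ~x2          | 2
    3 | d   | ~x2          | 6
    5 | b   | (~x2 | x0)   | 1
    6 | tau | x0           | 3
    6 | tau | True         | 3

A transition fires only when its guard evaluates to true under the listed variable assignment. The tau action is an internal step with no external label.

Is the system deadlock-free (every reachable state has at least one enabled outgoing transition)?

Answer: DEADLOCK at state 3

Trace:
Reachable = {0,3,6}
  0: a→6  b→0  [2 out]
  3: ∅  [no exit]
  6: b→0  tau→3  [2 out]
witness 3: a·tau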